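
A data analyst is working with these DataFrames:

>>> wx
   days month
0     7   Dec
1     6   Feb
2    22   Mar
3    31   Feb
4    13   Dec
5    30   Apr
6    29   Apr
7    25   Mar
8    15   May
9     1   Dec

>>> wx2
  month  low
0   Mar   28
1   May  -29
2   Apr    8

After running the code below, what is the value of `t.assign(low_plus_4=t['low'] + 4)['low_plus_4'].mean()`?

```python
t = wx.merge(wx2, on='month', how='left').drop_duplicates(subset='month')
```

6.33333333333

merge on 'month' (how='left') → 10 rows:
   days month   low
0     7   Dec   NaN
1     6   Feb   NaN
2    22   Mar  28.0
3    31   Feb   NaN
4    13   Dec   NaN
5    30   Apr   8.0
6    29   Apr   8.0
7    25   Mar  28.0
8    15   May -29.0
9     1   Dec   NaN
drop duplicate month (keep=first):
   days month   low
0     7   Dec   NaN
1     6   Feb   NaN
2    22   Mar  28.0
5    30   Apr   8.0
8    15   May -29.0
add column low_plus_4 = t['low'] + 4:
   days month   low  low_plus_4
0     7   Dec   NaN         NaN
1     6   Feb   NaN         NaN
2    22   Mar  28.0        32.0
5    30   Apr   8.0        12.0
8    15   May -29.0       -25.0
mean of column 'low_plus_4' → 6.33333333333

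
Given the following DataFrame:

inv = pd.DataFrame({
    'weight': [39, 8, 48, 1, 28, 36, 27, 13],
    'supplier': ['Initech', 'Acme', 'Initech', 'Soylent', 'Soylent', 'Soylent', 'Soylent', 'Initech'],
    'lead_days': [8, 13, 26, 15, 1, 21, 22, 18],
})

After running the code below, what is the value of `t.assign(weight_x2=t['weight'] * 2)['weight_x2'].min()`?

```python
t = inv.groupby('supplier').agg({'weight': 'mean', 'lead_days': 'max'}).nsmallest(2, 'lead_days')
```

group by supplier: mean(weight), max(lead_days):
             weight  lead_days
supplier                      
Acme       8.000000         13
Initech   33.333333         26
Soylent   23.000000         22
take 2 rows with smallest lead_days:
          weight  lead_days
supplier                   
Acme         8.0         13
Soylent     23.0         22
add column weight_x2 = t['weight'] * 2:
          weight  lead_days  weight_x2
supplier                              
Acme         8.0         13       16.0
Soylent     23.0         22       46.0
So min() = 16.0.

16.0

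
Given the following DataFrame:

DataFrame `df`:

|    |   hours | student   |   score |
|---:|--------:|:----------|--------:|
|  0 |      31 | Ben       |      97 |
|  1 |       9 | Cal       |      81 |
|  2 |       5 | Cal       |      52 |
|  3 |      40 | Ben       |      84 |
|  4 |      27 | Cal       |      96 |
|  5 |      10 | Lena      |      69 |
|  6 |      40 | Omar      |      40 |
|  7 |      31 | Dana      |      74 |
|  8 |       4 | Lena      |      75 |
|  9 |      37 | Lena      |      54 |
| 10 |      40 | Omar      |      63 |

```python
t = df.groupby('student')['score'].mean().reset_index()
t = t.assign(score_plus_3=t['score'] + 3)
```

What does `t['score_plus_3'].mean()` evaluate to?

group by student, mean of score:
student
Ben     90.500000
Cal     76.333333
Dana    74.000000
Lena    66.000000
Omar    51.500000
Name: score, dtype: float64
reset_index():
  student      score
0     Ben  90.500000
1     Cal  76.333333
2    Dana  74.000000
3    Lena  66.000000
4    Omar  51.500000
add column score_plus_3 = t['score'] + 3:
  student      score  score_plus_3
0     Ben  90.500000     93.500000
1     Cal  76.333333     79.333333
2    Dana  74.000000     77.000000
3    Lena  66.000000     69.000000
4    Omar  51.500000     54.500000
Hence 74.6666666667.

74.6666666667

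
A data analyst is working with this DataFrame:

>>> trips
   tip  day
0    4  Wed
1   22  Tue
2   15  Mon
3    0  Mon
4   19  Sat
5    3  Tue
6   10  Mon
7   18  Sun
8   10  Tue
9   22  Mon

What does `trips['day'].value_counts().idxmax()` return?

Mon

value_counts of day:
day
Mon    4
Tue    3
Wed    1
Sat    1
Sun    1
Name: count, dtype: int64
So idxmax() = Mon.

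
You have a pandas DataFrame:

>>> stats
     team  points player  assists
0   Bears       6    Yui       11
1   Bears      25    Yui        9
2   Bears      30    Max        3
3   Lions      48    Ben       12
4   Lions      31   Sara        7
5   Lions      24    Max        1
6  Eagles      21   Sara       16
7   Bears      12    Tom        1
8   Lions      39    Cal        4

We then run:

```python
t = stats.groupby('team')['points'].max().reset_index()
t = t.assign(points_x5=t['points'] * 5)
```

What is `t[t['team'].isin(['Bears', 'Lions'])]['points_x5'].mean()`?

group by team, max of points:
team
Bears     30
Eagles    21
Lions     48
Name: points, dtype: int64
reset_index():
     team  points
0   Bears      30
1  Eagles      21
2   Lions      48
add column points_x5 = t['points'] * 5:
     team  points  points_x5
0   Bears      30        150
1  Eagles      21        105
2   Lions      48        240
filter rows where team in ['Bears', 'Lions']:
    team  points  points_x5
0  Bears      30        150
2  Lions      48        240

195.0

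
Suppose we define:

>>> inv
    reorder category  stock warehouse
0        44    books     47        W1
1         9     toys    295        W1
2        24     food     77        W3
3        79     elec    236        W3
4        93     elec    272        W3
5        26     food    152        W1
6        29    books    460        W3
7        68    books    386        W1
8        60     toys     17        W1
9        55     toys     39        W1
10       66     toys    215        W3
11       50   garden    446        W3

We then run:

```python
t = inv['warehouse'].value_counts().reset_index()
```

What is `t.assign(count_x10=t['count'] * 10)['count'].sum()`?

12

value_counts of warehouse:
warehouse
W1    6
W3    6
Name: count, dtype: int64
reset_index():
  warehouse  count
0        W1      6
1        W3      6
add column count_x10 = t['count'] * 10:
  warehouse  count  count_x10
0        W1      6         60
1        W3      6         60
Hence 12.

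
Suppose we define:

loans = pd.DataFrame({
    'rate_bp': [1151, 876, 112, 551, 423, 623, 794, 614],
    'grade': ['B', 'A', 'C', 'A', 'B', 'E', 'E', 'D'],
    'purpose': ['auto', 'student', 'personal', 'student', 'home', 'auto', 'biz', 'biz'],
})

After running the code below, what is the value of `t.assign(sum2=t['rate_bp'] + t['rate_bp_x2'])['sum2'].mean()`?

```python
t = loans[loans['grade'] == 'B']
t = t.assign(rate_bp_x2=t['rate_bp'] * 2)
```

filter rows where grade == 'B':
   rate_bp grade purpose
0     1151     B    auto
4      423     B    home
add column rate_bp_x2 = t['rate_bp'] * 2:
   rate_bp grade purpose  rate_bp_x2
0     1151     B    auto        2302
4      423     B    home         846
add column sum2 = t['rate_bp'] + t['rate_bp_x2']:
   rate_bp grade purpose  rate_bp_x2  sum2
0     1151     B    auto        2302  3453
4      423     B    home         846  1269
Taking the mean of column 'sum2' gives 2361.0.

2361.0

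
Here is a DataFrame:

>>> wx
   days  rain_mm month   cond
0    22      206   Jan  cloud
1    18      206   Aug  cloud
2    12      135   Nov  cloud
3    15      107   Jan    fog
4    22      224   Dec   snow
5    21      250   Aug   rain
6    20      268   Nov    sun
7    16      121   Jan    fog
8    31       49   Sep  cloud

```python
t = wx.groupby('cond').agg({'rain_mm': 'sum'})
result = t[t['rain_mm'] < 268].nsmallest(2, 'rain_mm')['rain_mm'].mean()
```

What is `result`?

group by cond, sum of rain_mm:
       rain_mm
cond          
cloud      596
fog        228
rain       250
snow       224
sun        268
filter rows where rain_mm < 268:
      rain_mm
cond         
fog       228
rain      250
snow      224
take 2 rows with smallest rain_mm:
      rain_mm
cond         
snow      224
fog       228
Taking the mean of column 'rain_mm' gives 226.0.

226.0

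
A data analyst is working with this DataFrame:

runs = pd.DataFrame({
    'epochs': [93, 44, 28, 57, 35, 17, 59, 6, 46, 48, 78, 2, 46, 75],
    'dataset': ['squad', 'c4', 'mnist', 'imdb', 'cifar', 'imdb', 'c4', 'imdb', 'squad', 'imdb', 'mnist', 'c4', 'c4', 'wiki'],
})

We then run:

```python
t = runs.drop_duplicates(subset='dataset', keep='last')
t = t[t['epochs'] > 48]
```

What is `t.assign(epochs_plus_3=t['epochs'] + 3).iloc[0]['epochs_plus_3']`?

drop duplicate dataset (keep=last):
    epochs dataset
4       35   cifar
8       46   squad
9       48    imdb
10      78   mnist
12      46      c4
13      75    wiki
filter rows where epochs > 48:
    epochs dataset
10      78   mnist
13      75    wiki
add column epochs_plus_3 = t['epochs'] + 3:
    epochs dataset  epochs_plus_3
10      78   mnist             81
13      75    wiki             78
The value at position 0, column 'epochs_plus_3' is 81.

81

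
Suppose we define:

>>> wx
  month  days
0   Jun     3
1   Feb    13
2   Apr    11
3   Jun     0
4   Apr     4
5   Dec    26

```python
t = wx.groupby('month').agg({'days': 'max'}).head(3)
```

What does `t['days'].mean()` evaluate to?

group by month, max of days:
       days
month      
Apr      11
Dec      26
Feb      13
Jun       3
take first 3 rows:
       days
month      
Apr      11
Dec      26
Feb      13
So mean() = 16.6666666667.

16.6666666667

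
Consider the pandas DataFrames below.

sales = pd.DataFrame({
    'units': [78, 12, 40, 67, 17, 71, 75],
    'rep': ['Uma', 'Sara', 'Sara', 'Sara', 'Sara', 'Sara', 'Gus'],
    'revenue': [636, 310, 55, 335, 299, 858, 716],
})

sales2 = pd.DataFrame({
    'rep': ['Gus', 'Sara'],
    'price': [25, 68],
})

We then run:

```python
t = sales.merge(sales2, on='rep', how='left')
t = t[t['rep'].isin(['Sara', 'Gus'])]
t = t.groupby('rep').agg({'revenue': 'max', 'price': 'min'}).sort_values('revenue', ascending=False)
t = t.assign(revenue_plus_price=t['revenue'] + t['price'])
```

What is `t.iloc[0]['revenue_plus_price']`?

926.0

merge on 'rep' (how='left') → 7 rows:
   units   rep  revenue  price
0     78   Uma      636    NaN
1     12  Sara      310   68.0
2     40  Sara       55   68.0
3     67  Sara      335   68.0
4     17  Sara      299   68.0
5     71  Sara      858   68.0
6     75   Gus      716   25.0
filter rows where rep in ['Sara', 'Gus']:
   units   rep  revenue  price
1     12  Sara      310   68.0
2     40  Sara       55   68.0
3     67  Sara      335   68.0
4     17  Sara      299   68.0
5     71  Sara      858   68.0
6     75   Gus      716   25.0
group by rep: max(revenue), min(price):
      revenue  price
rep                 
Gus       716   25.0
Sara      858   68.0
sort by revenue descending:
      revenue  price
rep                 
Sara      858   68.0
Gus       716   25.0
add column revenue_plus_price = t['revenue'] + t['price']:
      revenue  price  revenue_plus_price
rep                                     
Sara      858   68.0               926.0
Gus       716   25.0               741.0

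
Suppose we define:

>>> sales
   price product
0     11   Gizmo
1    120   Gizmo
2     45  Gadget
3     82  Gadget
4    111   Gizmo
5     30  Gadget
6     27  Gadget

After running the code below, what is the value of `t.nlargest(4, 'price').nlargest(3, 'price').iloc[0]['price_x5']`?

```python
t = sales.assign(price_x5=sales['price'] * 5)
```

600

add column price_x5 = sales['price'] * 5:
   price product  price_x5
0     11   Gizmo        55
1    120   Gizmo       600
2     45  Gadget       225
3     82  Gadget       410
4    111   Gizmo       555
5     30  Gadget       150
6     27  Gadget       135
take 4 rows with largest price:
   price product  price_x5
1    120   Gizmo       600
4    111   Gizmo       555
3     82  Gadget       410
2     45  Gadget       225
take 3 rows with largest price:
   price product  price_x5
1    120   Gizmo       600
4    111   Gizmo       555
3     82  Gadget       410
Reading off the value at position 0, column 'price_x5', we get 600.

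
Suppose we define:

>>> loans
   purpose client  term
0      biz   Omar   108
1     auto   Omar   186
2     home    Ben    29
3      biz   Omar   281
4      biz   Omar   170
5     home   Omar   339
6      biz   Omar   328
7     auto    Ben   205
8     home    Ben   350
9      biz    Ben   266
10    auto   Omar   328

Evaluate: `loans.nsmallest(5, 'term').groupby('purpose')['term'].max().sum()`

take 5 rows with smallest term:
  purpose client  term
2    home    Ben    29
0     biz   Omar   108
4     biz   Omar   170
1    auto   Omar   186
7    auto    Ben   205
group by purpose, max of term:
purpose
auto    205
biz     170
home     29
Name: term, dtype: int64
sum of the resulting series → 404

404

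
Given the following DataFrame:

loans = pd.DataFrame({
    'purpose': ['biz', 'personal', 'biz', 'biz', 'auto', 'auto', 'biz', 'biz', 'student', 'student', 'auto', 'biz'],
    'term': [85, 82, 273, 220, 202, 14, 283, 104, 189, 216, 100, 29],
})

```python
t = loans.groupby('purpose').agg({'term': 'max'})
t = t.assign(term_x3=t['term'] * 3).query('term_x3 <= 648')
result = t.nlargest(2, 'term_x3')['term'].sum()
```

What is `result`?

418

group by purpose, max of term:
          term
purpose       
auto       202
biz        283
personal    82
student    216
add column term_x3 = t['term'] * 3:
          term  term_x3
purpose                
auto       202      606
biz        283      849
personal    82      246
student    216      648
filter rows where term_x3 <= 648:
          term  term_x3
purpose                
auto       202      606
personal    82      246
student    216      648
take 2 rows with largest term_x3:
         term  term_x3
purpose               
student   216      648
auto      202      606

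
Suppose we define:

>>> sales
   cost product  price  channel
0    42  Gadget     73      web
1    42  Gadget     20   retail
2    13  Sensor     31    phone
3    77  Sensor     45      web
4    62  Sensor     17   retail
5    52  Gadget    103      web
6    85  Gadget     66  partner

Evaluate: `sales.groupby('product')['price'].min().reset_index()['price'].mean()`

group by product, min of price:
product
Gadget    20
Sensor    17
Name: price, dtype: int64
reset_index():
  product  price
0  Gadget     20
1  Sensor     17
So mean() = 18.5.

18.5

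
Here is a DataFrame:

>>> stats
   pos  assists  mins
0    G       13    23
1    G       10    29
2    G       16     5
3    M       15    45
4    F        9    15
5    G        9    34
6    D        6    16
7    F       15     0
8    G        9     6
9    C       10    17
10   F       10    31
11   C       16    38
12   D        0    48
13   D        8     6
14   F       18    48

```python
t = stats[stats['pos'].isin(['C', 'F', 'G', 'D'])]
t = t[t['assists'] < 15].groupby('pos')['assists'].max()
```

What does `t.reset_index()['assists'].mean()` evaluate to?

10.25

filter rows where pos in ['C', 'F', 'G', 'D']:
   pos  assists  mins
0    G       13    23
1    G       10    29
2    G       16     5
4    F        9    15
5    G        9    34
6    D        6    16
7    F       15     0
8    G        9     6
9    C       10    17
10   F       10    31
11   C       16    38
12   D        0    48
13   D        8     6
14   F       18    48
filter rows where assists < 15:
   pos  assists  mins
0    G       13    23
1    G       10    29
4    F        9    15
5    G        9    34
6    D        6    16
8    G        9     6
9    C       10    17
10   F       10    31
12   D        0    48
13   D        8     6
group by pos, max of assists:
pos
C    10
D     8
F    10
G    13
Name: assists, dtype: int64
reset_index():
  pos  assists
0   C       10
1   D        8
2   F       10
3   G       13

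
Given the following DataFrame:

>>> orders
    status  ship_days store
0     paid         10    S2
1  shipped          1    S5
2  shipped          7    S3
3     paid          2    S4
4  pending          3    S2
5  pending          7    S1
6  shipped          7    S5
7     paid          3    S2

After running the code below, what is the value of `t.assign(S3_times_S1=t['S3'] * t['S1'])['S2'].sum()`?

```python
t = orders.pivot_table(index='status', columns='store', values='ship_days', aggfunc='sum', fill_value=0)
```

pivot: rows=status, cols=store, sum(ship_days):
store    S1  S2  S3  S4  S5
status                     
paid      0  13   0   2   0
pending   7   3   0   0   0
shipped   0   0   7   0   8
add column S3_times_S1 = t['S3'] * t['S1']:
store    S1  S2  S3  S4  S5  S3_times_S1
status                                  
paid      0  13   0   2   0            0
pending   7   3   0   0   0            0
shipped   0   0   7   0   8            0
Taking the sum of column 'S2' gives 16.

16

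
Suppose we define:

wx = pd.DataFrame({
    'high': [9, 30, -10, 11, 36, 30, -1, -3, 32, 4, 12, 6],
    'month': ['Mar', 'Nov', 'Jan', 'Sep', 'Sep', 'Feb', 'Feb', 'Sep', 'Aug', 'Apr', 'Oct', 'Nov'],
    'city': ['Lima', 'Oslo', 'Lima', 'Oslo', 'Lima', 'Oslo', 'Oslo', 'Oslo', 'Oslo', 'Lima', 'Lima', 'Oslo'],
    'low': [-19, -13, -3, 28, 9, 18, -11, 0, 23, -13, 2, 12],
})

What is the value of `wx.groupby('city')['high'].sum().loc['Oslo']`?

group by city, sum of high:
city
Lima     51
Oslo    105
Name: high, dtype: int64

105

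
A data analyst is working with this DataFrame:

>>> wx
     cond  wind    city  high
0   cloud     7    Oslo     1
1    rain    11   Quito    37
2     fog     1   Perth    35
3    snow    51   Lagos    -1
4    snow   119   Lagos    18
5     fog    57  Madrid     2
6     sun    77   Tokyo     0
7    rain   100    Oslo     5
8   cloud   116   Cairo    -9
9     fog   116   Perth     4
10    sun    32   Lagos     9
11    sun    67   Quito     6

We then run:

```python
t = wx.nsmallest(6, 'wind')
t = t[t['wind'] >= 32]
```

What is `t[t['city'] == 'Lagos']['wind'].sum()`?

83

take 6 rows with smallest wind:
     cond  wind    city  high
2     fog     1   Perth    35
0   cloud     7    Oslo     1
1    rain    11   Quito    37
10    sun    32   Lagos     9
3    snow    51   Lagos    -1
5     fog    57  Madrid     2
filter rows where wind >= 32:
    cond  wind    city  high
10   sun    32   Lagos     9
3   snow    51   Lagos    -1
5    fog    57  Madrid     2
filter rows where city == 'Lagos':
    cond  wind   city  high
10   sun    32  Lagos     9
3   snow    51  Lagos    -1
Reading off the sum of column 'wind', we get 83.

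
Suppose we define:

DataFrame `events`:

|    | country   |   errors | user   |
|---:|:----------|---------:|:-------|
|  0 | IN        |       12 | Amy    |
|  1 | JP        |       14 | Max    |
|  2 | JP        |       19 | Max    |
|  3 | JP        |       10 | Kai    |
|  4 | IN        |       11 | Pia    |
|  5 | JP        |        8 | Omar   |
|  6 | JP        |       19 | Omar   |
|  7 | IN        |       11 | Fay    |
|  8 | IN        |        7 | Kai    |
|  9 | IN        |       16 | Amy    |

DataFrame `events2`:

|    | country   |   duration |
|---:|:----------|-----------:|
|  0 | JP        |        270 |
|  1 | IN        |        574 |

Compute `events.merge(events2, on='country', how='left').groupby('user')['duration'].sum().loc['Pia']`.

merge on 'country' (how='left') → 10 rows:
  country  errors  user  duration
0      IN      12   Amy       574
1      JP      14   Max       270
2      JP      19   Max       270
3      JP      10   Kai       270
4      IN      11   Pia       574
5      JP       8  Omar       270
6      JP      19  Omar       270
7      IN      11   Fay       574
8      IN       7   Kai       574
9      IN      16   Amy       574
group by user, sum of duration:
user
Amy     1148
Fay      574
Kai      844
Max      540
Omar     540
Pia      574
Name: duration, dtype: int64
Taking the value at index 'Pia' gives 574.

574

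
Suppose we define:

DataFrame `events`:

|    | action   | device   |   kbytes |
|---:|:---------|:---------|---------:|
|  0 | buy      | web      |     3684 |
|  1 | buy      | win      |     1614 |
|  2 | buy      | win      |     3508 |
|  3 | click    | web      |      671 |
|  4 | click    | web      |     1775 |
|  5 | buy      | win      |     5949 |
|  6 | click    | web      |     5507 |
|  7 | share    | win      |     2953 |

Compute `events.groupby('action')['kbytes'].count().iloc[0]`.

group by action, count of kbytes:
action
buy      4
click    3
share    1
Name: kbytes, dtype: int64
value at position 0 → 4

4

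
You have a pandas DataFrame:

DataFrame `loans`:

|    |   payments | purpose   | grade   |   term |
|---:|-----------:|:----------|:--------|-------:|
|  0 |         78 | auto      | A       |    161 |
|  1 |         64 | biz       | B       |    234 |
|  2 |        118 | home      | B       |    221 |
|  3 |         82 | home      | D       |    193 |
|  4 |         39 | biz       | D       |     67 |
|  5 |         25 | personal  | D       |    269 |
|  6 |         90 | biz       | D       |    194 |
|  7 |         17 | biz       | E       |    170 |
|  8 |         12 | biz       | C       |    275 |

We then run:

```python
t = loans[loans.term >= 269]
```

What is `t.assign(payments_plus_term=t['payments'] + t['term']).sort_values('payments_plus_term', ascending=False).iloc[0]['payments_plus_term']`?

294

filter rows where term >= 269:
   payments   purpose grade  term
5        25  personal     D   269
8        12       biz     C   275
add column payments_plus_term = t['payments'] + t['term']:
   payments   purpose grade  term  payments_plus_term
5        25  personal     D   269                 294
8        12       biz     C   275                 287
sort by payments_plus_term descending:
   payments   purpose grade  term  payments_plus_term
5        25  personal     D   269                 294
8        12       biz     C   275                 287
So iloc[0]['payments_plus_term'] = 294.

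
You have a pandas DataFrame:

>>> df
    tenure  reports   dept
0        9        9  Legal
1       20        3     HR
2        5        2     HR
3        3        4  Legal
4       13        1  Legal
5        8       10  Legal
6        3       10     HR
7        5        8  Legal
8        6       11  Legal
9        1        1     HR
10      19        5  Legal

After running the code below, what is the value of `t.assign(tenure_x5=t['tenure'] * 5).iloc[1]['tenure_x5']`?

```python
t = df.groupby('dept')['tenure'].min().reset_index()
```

15

group by dept, min of tenure:
dept
HR       1
Legal    3
Name: tenure, dtype: int64
reset_index():
    dept  tenure
0     HR       1
1  Legal       3
add column tenure_x5 = t['tenure'] * 5:
    dept  tenure  tenure_x5
0     HR       1          5
1  Legal       3         15
The value at position 1, column 'tenure_x5' is 15.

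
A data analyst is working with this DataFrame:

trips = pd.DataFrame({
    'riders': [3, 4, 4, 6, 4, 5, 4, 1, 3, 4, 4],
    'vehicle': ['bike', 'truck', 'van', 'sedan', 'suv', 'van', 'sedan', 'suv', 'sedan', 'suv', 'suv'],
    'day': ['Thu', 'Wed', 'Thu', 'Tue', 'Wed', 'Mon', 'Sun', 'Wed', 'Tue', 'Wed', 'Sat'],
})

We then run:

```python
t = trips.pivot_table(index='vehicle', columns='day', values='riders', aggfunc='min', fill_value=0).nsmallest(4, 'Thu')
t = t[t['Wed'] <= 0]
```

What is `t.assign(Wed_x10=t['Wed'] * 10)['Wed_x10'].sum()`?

0

pivot: rows=vehicle, cols=day, min(riders):
day      Mon  Sat  Sun  Thu  Tue  Wed
vehicle                              
bike       0    0    0    3    0    0
sedan      0    0    4    0    3    0
suv        0    4    0    0    0    1
truck      0    0    0    0    0    4
van        5    0    0    4    0    0
take 4 rows with smallest Thu:
day      Mon  Sat  Sun  Thu  Tue  Wed
vehicle                              
sedan      0    0    4    0    3    0
suv        0    4    0    0    0    1
truck      0    0    0    0    0    4
bike       0    0    0    3    0    0
filter rows where Wed <= 0:
day      Mon  Sat  Sun  Thu  Tue  Wed
vehicle                              
sedan      0    0    4    0    3    0
bike       0    0    0    3    0    0
add column Wed_x10 = t['Wed'] * 10:
day      Mon  Sat  Sun  Thu  Tue  Wed  Wed_x10
vehicle                                       
sedan      0    0    4    0    3    0        0
bike       0    0    0    3    0    0        0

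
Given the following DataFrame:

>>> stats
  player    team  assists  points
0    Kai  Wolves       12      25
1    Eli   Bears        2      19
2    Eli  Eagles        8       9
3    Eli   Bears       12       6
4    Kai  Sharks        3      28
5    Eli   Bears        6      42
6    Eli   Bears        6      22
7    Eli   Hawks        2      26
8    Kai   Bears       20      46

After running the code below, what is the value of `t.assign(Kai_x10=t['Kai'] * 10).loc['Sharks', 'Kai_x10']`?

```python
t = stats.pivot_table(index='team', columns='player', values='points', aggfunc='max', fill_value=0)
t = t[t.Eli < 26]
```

280

pivot: rows=team, cols=player, max(points):
player  Eli  Kai
team            
Bears    42   46
Eagles    9    0
Hawks    26    0
Sharks    0   28
Wolves    0   25
filter rows where Eli < 26:
player  Eli  Kai
team            
Eagles    9    0
Sharks    0   28
Wolves    0   25
add column Kai_x10 = t['Kai'] * 10:
player  Eli  Kai  Kai_x10
team                     
Eagles    9    0        0
Sharks    0   28      280
Wolves    0   25      250
value at row 'Sharks', column 'Kai_x10' → 280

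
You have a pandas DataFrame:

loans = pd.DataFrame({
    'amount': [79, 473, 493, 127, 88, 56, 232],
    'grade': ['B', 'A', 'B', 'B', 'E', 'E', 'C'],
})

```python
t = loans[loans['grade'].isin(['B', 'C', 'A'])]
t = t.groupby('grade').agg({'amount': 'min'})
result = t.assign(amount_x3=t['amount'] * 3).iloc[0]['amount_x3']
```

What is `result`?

filter rows where grade in ['B', 'C', 'A']:
   amount grade
0      79     B
1     473     A
2     493     B
3     127     B
6     232     C
group by grade, min of amount:
       amount
grade        
A         473
B          79
C         232
add column amount_x3 = t['amount'] * 3:
       amount  amount_x3
grade                   
A         473       1419
B          79        237
C         232        696
Finally, value at position 0, column 'amount_x3' = 1419.

1419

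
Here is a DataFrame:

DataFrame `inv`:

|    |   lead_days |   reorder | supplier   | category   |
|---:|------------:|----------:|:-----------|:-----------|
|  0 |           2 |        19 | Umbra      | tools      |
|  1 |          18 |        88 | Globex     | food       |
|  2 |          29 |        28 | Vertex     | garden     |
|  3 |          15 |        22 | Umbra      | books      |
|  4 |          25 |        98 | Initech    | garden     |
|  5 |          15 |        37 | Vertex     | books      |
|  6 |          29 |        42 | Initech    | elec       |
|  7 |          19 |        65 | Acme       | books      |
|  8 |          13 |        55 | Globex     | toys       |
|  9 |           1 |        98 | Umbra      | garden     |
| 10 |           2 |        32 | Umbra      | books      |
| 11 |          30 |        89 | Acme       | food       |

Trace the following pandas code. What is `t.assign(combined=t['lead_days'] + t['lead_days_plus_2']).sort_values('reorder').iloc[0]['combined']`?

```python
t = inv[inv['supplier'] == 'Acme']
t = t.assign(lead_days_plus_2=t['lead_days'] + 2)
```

filter rows where supplier == 'Acme':
    lead_days  reorder supplier category
7          19       65     Acme    books
11         30       89     Acme     food
add column lead_days_plus_2 = t['lead_days'] + 2:
    lead_days  reorder supplier category  lead_days_plus_2
7          19       65     Acme    books                21
11         30       89     Acme     food                32
add column combined = t['lead_days'] + t['lead_days_plus_2']:
    lead_days  reorder supplier category  lead_days_plus_2  combined
7          19       65     Acme    books                21        40
11         30       89     Acme     food                32        62
sort by reorder:
    lead_days  reorder supplier category  lead_days_plus_2  combined
7          19       65     Acme    books                21        40
11         30       89     Acme     food                32        62
value at position 0, column 'combined' → 40

40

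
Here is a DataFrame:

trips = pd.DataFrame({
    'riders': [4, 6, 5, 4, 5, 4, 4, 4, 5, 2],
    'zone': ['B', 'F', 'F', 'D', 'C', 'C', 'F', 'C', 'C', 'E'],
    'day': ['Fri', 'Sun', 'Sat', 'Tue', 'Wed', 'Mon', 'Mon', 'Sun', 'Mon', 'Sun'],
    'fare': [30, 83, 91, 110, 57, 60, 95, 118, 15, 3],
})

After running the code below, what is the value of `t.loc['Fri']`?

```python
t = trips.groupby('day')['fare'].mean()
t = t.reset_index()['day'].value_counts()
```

1

group by day, mean of fare:
day
Fri     30.000000
Mon     56.666667
Sat     91.000000
Sun     68.000000
Tue    110.000000
Wed     57.000000
Name: fare, dtype: float64
reset_index():
   day        fare
0  Fri   30.000000
1  Mon   56.666667
2  Sat   91.000000
3  Sun   68.000000
4  Tue  110.000000
5  Wed   57.000000
value_counts of day:
day
Fri    1
Mon    1
Sat    1
Sun    1
Tue    1
Wed    1
Name: count, dtype: int64
value at index 'Fri' → 1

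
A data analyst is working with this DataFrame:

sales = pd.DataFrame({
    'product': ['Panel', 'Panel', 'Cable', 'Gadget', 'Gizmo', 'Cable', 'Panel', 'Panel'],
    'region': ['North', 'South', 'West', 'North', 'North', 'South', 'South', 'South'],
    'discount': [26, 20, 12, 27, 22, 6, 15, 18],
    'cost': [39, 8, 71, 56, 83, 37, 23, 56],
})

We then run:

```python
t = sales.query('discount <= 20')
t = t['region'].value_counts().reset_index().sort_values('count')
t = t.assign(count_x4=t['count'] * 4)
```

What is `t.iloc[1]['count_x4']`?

filter rows where discount <= 20:
  product region  discount  cost
1   Panel  South        20     8
2   Cable   West        12    71
5   Cable  South         6    37
6   Panel  South        15    23
7   Panel  South        18    56
value_counts of region:
region
South    4
West     1
Name: count, dtype: int64
reset_index():
  region  count
0  South      4
1   West      1
sort by count:
  region  count
1   West      1
0  South      4
add column count_x4 = t['count'] * 4:
  region  count  count_x4
1   West      1         4
0  South      4        16
value at position 1, column 'count_x4' → 16

16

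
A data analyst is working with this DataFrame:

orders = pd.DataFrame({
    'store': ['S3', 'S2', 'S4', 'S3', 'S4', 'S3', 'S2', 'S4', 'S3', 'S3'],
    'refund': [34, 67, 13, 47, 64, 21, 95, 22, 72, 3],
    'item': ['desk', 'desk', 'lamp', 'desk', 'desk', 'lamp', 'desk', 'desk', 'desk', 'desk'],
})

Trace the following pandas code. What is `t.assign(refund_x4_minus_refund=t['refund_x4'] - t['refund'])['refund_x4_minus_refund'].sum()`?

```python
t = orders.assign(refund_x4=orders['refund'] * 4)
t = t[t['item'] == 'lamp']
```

102

add column refund_x4 = orders['refund'] * 4:
  store  refund  item  refund_x4
0    S3      34  desk        136
1    S2      67  desk        268
2    S4      13  lamp         52
3    S3      47  desk        188
4    S4      64  desk        256
5    S3      21  lamp         84
6    S2      95  desk        380
7    S4      22  desk         88
8    S3      72  desk        288
9    S3       3  desk         12
filter rows where item == 'lamp':
  store  refund  item  refund_x4
2    S4      13  lamp         52
5    S3      21  lamp         84
add column refund_x4_minus_refund = t['refund_x4'] - t['refund']:
  store  refund  item  refund_x4  refund_x4_minus_refund
2    S4      13  lamp         52                      39
5    S3      21  lamp         84                      63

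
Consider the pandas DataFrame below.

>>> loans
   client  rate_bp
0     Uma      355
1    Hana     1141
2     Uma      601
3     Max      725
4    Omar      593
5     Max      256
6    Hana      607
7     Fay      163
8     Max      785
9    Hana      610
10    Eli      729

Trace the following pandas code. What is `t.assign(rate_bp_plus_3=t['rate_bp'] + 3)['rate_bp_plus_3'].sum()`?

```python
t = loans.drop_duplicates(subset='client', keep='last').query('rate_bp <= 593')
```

drop duplicate client (keep=last):
   client  rate_bp
2     Uma      601
4    Omar      593
7     Fay      163
8     Max      785
9    Hana      610
10    Eli      729
filter rows where rate_bp <= 593:
  client  rate_bp
4   Omar      593
7    Fay      163
add column rate_bp_plus_3 = t['rate_bp'] + 3:
  client  rate_bp  rate_bp_plus_3
4   Omar      593             596
7    Fay      163             166
The sum of column 'rate_bp_plus_3' is 762.

762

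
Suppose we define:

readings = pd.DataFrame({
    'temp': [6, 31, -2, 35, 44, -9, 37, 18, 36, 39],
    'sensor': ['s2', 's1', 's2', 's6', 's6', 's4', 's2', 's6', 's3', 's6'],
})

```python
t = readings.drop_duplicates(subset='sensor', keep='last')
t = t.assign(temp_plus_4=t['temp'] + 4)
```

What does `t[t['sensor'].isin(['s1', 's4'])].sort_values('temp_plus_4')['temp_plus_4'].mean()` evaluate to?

drop duplicate sensor (keep=last):
   temp sensor
1    31     s1
5    -9     s4
6    37     s2
8    36     s3
9    39     s6
add column temp_plus_4 = t['temp'] + 4:
   temp sensor  temp_plus_4
1    31     s1           35
5    -9     s4           -5
6    37     s2           41
8    36     s3           40
9    39     s6           43
filter rows where sensor in ['s1', 's4']:
   temp sensor  temp_plus_4
1    31     s1           35
5    -9     s4           -5
sort by temp_plus_4:
   temp sensor  temp_plus_4
5    -9     s4           -5
1    31     s1           35
The mean of column 'temp_plus_4' is 15.0.

15.0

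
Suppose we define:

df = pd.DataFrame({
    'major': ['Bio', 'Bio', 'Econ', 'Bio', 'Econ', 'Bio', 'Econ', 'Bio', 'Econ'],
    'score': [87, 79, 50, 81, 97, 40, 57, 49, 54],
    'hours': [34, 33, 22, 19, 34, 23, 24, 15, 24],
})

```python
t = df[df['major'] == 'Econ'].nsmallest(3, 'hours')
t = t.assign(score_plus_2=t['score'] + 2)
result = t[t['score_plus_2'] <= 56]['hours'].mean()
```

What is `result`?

23.0

filter rows where major == 'Econ':
  major  score  hours
2  Econ     50     22
4  Econ     97     34
6  Econ     57     24
8  Econ     54     24
take 3 rows with smallest hours:
  major  score  hours
2  Econ     50     22
6  Econ     57     24
8  Econ     54     24
add column score_plus_2 = t['score'] + 2:
  major  score  hours  score_plus_2
2  Econ     50     22            52
6  Econ     57     24            59
8  Econ     54     24            56
filter rows where score_plus_2 <= 56:
  major  score  hours  score_plus_2
2  Econ     50     22            52
8  Econ     54     24            56
Finally, mean of column 'hours' = 23.0.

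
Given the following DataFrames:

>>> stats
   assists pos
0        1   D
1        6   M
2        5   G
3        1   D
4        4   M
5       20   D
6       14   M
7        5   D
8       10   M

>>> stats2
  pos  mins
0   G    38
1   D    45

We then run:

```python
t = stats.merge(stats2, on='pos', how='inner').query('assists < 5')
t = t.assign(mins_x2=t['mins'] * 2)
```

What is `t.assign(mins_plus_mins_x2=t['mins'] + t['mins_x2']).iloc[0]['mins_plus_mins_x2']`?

135

merge on 'pos' (how='inner') → 5 rows:
   assists pos  mins
0        1   D    45
1        5   G    38
2        1   D    45
3       20   D    45
4        5   D    45
filter rows where assists < 5:
   assists pos  mins
0        1   D    45
2        1   D    45
add column mins_x2 = t['mins'] * 2:
   assists pos  mins  mins_x2
0        1   D    45       90
2        1   D    45       90
add column mins_plus_mins_x2 = t['mins'] + t['mins_x2']:
   assists pos  mins  mins_x2  mins_plus_mins_x2
0        1   D    45       90                135
2        1   D    45       90                135
Hence 135.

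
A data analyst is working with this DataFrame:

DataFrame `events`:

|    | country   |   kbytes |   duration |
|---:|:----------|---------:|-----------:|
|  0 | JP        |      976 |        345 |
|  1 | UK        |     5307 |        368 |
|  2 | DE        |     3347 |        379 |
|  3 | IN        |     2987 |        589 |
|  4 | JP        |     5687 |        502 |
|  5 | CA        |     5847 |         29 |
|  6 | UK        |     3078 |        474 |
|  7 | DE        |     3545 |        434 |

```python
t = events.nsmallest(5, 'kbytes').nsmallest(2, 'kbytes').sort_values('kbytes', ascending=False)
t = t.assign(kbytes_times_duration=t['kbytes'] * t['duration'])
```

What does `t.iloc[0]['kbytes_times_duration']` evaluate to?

take 5 rows with smallest kbytes:
  country  kbytes  duration
0      JP     976       345
3      IN    2987       589
6      UK    3078       474
2      DE    3347       379
7      DE    3545       434
take 2 rows with smallest kbytes:
  country  kbytes  duration
0      JP     976       345
3      IN    2987       589
sort by kbytes descending:
  country  kbytes  duration
3      IN    2987       589
0      JP     976       345
add column kbytes_times_duration = t['kbytes'] * t['duration']:
  country  kbytes  duration  kbytes_times_duration
3      IN    2987       589                1759343
0      JP     976       345                 336720
The value at position 0, column 'kbytes_times_duration' is 1759343.

1759343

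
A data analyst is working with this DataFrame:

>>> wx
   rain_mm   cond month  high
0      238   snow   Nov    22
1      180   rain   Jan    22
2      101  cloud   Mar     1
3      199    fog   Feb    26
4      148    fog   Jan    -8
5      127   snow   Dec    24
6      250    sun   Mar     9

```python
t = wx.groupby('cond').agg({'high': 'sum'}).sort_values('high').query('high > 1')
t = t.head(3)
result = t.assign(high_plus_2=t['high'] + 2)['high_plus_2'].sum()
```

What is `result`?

group by cond, sum of high:
       high
cond       
cloud     1
fog      18
rain     22
snow     46
sun       9
sort by high:
       high
cond       
cloud     1
sun       9
fog      18
rain     22
snow     46
filter rows where high > 1:
      high
cond      
sun      9
fog     18
rain    22
snow    46
take first 3 rows:
      high
cond      
sun      9
fog     18
rain    22
add column high_plus_2 = t['high'] + 2:
      high  high_plus_2
cond                   
sun      9           11
fog     18           20
rain    22           24
Finally, sum of column 'high_plus_2' = 55.

55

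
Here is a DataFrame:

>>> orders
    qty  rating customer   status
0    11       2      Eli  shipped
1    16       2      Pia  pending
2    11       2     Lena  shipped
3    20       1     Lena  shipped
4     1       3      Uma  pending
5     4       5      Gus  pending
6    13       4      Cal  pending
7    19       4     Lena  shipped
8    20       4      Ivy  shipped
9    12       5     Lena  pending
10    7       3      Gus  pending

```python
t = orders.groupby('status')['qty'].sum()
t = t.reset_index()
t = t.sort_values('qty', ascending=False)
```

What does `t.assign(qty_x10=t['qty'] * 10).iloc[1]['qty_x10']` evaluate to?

530

group by status, sum of qty:
status
pending    53
shipped    81
Name: qty, dtype: int64
reset_index():
    status  qty
0  pending   53
1  shipped   81
sort by qty descending:
    status  qty
1  shipped   81
0  pending   53
add column qty_x10 = t['qty'] * 10:
    status  qty  qty_x10
1  shipped   81      810
0  pending   53      530
So iloc[1]['qty_x10'] = 530.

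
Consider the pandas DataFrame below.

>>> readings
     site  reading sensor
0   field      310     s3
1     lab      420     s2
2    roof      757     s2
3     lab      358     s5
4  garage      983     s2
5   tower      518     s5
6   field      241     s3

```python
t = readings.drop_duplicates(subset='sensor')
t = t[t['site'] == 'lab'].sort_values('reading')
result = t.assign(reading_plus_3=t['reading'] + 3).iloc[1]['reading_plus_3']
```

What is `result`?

423

drop duplicate sensor (keep=first):
    site  reading sensor
0  field      310     s3
1    lab      420     s2
3    lab      358     s5
filter rows where site == 'lab':
  site  reading sensor
1  lab      420     s2
3  lab      358     s5
sort by reading:
  site  reading sensor
3  lab      358     s5
1  lab      420     s2
add column reading_plus_3 = t['reading'] + 3:
  site  reading sensor  reading_plus_3
3  lab      358     s5             361
1  lab      420     s2             423
So iloc[1]['reading_plus_3'] = 423.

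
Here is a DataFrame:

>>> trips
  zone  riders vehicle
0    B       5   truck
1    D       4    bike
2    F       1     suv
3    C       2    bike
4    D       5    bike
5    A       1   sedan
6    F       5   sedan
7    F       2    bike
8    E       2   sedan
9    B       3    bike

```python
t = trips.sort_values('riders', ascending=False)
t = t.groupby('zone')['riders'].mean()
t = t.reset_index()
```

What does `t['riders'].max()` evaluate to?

sort by riders descending:
  zone  riders vehicle
0    B       5   truck
4    D       5    bike
6    F       5   sedan
1    D       4    bike
9    B       3    bike
3    C       2    bike
7    F       2    bike
8    E       2   sedan
2    F       1     suv
5    A       1   sedan
group by zone, mean of riders:
zone
A    1.000000
B    4.000000
C    2.000000
D    4.500000
E    2.000000
F    2.666667
Name: riders, dtype: float64
reset_index():
  zone    riders
0    A  1.000000
1    B  4.000000
2    C  2.000000
3    D  4.500000
4    E  2.000000
5    F  2.666667

4.5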